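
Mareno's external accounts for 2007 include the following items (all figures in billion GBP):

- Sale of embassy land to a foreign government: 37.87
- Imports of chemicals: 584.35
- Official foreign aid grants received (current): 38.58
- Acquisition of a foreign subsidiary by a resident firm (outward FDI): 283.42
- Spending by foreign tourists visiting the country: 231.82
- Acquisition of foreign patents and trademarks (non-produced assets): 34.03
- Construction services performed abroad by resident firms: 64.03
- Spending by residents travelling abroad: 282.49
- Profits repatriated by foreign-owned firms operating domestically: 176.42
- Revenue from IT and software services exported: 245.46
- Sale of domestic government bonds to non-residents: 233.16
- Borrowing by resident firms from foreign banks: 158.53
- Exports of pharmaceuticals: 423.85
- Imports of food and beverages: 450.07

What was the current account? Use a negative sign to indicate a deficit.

Goods: -584.35 + 423.85 - 450.07 = -610.57
Services: 64.03 + 231.82 - 282.49 + 245.46 = 258.82
Primary income: -176.42
Secondary income: 38.58
Current account = (-610.57) + 258.82 + (-176.42) + 38.58 = -489.59
(Excluded from the current account — capital account: sale of embassy land to a foreign government 37.87, acquisition of foreign patents and trademarks (non-produced assets) 34.03; financial account: acquisition of a foreign subsidiary by a resident firm (outward FDI) 283.42, sale of domestic government bonds to non-residents 233.16, borrowing by resident firms from foreign banks 158.53.)

-489.59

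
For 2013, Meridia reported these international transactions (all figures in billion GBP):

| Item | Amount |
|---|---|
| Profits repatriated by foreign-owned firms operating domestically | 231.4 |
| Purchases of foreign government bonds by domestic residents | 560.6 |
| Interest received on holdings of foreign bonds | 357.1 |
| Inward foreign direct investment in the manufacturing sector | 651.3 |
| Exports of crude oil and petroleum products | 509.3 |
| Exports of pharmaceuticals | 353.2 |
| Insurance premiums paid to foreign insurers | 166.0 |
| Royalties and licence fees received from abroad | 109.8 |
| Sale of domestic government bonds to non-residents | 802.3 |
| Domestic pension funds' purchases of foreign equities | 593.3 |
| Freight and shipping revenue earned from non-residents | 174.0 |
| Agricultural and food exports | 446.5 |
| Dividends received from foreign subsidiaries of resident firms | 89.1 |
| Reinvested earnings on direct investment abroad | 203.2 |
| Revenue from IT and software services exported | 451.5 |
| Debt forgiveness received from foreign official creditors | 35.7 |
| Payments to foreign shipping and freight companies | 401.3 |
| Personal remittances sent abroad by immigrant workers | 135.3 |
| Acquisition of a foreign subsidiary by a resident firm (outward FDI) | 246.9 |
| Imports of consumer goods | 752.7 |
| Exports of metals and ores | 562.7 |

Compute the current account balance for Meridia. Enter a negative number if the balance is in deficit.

Goods: 562.7 - 752.7 + 446.5 + 509.3 + 353.2 = 1119.0
Services: 109.8 - 166.0 - 401.3 + 174.0 + 451.5 = 168.0
Primary income: 203.2 + 89.1 + 357.1 - 231.4 = 418.0
Secondary income: -135.3
Current account = 1119.0 + 168.0 + 418.0 + (-135.3) = 1569.7
(Excluded from the current account — financial account: purchases of foreign government bonds by domestic residents 560.6, inward foreign direct investment in the manufacturing sector 651.3, sale of domestic government bonds to non-residents 802.3, domestic pension funds' purchases of foreign equities 593.3, acquisition of a foreign subsidiary by a resident firm (outward FDI) 246.9; capital account: debt forgiveness received from foreign official creditors 35.7.)

1569.7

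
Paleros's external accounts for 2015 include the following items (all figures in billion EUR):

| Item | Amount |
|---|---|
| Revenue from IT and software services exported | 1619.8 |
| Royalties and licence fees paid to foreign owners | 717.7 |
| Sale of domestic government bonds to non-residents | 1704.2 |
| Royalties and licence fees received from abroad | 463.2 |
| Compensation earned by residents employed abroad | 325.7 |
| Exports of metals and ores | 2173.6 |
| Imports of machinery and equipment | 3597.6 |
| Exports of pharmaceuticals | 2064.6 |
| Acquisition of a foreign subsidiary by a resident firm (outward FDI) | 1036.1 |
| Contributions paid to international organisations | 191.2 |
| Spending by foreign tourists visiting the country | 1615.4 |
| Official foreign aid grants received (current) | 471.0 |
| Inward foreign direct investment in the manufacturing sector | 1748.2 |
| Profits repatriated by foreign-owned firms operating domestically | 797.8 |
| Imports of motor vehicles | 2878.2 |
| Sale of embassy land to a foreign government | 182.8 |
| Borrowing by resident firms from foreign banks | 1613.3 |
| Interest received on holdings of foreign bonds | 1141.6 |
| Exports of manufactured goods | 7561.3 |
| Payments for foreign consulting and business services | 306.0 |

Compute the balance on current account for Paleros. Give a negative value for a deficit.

8947.7

Goods: -2878.2 + 2173.6 - 3597.6 + 2064.6 + 7561.3 = 5323.7
Services: 463.2 - 717.7 + 1615.4 + 1619.8 - 306.0 = 2674.7
Primary income: -797.8 + 1141.6 + 325.7 = 669.5
Secondary income: -191.2 + 471.0 = 279.8
Current account = 5323.7 + 2674.7 + 669.5 + 279.8 = 8947.7
(Excluded from the current account — financial account: sale of domestic government bonds to non-residents 1704.2, acquisition of a foreign subsidiary by a resident firm (outward FDI) 1036.1, inward foreign direct investment in the manufacturing sector 1748.2, borrowing by resident firms from foreign banks 1613.3; capital account: sale of embassy land to a foreign government 182.8.)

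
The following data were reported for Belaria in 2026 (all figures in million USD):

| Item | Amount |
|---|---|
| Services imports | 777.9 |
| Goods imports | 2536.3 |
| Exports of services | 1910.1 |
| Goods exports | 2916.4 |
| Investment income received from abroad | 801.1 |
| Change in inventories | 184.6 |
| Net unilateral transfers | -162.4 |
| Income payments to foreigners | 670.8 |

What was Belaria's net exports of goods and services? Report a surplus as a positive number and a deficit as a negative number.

1512.3

Goods balance = 2916.4 - 2536.3 = 380.1
Services balance = 1910.1 - 777.9 = 1132.2
Trade balance (goods + services) = 380.1 + 1132.2 = 1512.3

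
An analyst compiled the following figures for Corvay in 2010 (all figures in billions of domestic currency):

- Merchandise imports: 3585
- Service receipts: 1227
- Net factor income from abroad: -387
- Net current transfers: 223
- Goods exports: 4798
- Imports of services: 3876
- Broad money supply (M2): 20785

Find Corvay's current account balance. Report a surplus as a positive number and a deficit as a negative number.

-1600

Goods balance = 4798 - 3585 = 1213
Services balance = 1227 - 3876 = -2649
Trade balance (goods + services) = 1213 + (-2649) = -1436
Net primary income = -387
Net secondary income = 223
Current account = -1436 + (-387) + 223 = -1600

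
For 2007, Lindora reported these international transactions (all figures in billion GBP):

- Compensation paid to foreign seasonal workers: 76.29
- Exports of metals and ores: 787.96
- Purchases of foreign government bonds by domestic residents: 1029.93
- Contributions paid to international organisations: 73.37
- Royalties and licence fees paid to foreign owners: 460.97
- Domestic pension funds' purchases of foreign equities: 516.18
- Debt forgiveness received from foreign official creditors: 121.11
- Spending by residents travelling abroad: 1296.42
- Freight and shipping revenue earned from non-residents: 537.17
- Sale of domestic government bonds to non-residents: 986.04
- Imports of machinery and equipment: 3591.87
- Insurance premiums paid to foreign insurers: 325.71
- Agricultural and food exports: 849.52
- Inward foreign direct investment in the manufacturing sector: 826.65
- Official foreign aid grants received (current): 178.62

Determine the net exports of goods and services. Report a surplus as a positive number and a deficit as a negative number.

-3500.32

Goods: -3591.87 + 849.52 + 787.96 = -1954.39
Services: -1296.42 + 537.17 - 325.71 - 460.97 = -1545.93
Trade balance = -1954.39 + (-1545.93) = -3500.32
(Excluded from the trade balance — primary income: compensation paid to foreign seasonal workers 76.29; financial account: purchases of foreign government bonds by domestic residents 1029.93, domestic pension funds' purchases of foreign equities 516.18, sale of domestic government bonds to non-residents 986.04, inward foreign direct investment in the manufacturing sector 826.65; secondary income: contributions paid to international organisations 73.37, official foreign aid grants received (current) 178.62; capital account: debt forgiveness received from foreign official creditors 121.11.)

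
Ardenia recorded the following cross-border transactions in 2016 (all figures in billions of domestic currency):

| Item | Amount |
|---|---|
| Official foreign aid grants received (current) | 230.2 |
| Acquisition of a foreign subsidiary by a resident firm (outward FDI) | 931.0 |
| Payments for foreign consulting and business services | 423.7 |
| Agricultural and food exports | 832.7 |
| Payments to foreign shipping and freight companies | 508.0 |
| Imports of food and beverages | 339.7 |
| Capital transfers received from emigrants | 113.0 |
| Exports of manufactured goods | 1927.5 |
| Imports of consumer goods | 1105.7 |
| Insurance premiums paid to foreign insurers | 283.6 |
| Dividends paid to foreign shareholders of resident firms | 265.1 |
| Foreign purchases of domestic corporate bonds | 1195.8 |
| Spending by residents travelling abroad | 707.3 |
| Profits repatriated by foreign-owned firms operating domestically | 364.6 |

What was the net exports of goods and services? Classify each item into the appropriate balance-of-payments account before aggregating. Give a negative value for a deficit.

-607.8

Goods: 1927.5 - 339.7 + 832.7 - 1105.7 = 1314.8
Services: -707.3 - 283.6 - 508.0 - 423.7 = -1922.6
Trade balance = 1314.8 + (-1922.6) = -607.8
(Excluded from the trade balance — secondary income: official foreign aid grants received (current) 230.2; financial account: acquisition of a foreign subsidiary by a resident firm (outward FDI) 931.0, foreign purchases of domestic corporate bonds 1195.8; capital account: capital transfers received from emigrants 113.0; primary income: dividends paid to foreign shareholders of resident firms 265.1, profits repatriated by foreign-owned firms operating domestically 364.6.)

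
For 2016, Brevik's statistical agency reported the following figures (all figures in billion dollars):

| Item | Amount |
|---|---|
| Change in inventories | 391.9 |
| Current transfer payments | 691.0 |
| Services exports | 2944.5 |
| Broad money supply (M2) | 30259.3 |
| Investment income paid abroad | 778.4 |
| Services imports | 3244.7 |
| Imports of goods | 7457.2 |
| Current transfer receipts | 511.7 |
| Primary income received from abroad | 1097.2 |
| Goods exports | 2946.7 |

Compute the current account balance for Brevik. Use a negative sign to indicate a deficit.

-4671.2

Goods balance = 2946.7 - 7457.2 = -4510.5
Services balance = 2944.5 - 3244.7 = -300.2
Trade balance (goods + services) = -4510.5 + (-300.2) = -4810.7
Net primary income = 1097.2 - 778.4 = 318.8
Net secondary income = 511.7 - 691.0 = -179.3
Current account = -4810.7 + 318.8 + (-179.3) = -4671.2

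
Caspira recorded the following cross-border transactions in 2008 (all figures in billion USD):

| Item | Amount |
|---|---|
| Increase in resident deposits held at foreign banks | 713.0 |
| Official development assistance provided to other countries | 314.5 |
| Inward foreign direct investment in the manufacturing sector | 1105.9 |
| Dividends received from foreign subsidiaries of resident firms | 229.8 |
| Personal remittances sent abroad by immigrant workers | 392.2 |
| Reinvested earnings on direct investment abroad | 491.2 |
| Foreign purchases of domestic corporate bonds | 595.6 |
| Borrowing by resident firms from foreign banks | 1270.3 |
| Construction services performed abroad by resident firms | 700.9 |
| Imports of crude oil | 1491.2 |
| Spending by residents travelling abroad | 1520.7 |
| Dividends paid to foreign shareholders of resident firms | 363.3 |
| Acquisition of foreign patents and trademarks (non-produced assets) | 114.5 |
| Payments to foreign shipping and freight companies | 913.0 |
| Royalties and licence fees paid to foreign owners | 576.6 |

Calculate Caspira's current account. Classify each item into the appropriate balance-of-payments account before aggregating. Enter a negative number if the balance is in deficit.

-4149.6

Goods: -1491.2
Services: 700.9 - 576.6 - 1520.7 - 913.0 = -2309.4
Primary income: -363.3 + 229.8 + 491.2 = 357.7
Secondary income: -314.5 - 392.2 = -706.7
Current account = (-1491.2) + (-2309.4) + 357.7 + (-706.7) = -4149.6
(Excluded from the current account — financial account: increase in resident deposits held at foreign banks 713.0, inward foreign direct investment in the manufacturing sector 1105.9, foreign purchases of domestic corporate bonds 595.6, borrowing by resident firms from foreign banks 1270.3; capital account: acquisition of foreign patents and trademarks (non-produced assets) 114.5.)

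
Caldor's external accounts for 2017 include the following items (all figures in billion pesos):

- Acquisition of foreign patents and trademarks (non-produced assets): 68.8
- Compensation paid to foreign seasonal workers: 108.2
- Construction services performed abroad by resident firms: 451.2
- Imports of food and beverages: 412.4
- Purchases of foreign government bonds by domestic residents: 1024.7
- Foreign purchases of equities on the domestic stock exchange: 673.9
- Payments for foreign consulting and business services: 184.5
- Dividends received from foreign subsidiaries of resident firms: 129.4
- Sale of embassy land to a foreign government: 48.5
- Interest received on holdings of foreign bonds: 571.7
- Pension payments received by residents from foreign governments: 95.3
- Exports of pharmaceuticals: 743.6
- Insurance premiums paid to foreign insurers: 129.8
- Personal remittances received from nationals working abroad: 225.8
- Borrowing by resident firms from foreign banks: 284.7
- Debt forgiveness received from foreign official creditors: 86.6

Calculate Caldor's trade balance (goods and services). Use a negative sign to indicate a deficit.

Goods: -412.4 + 743.6 = 331.2
Services: -184.5 + 451.2 - 129.8 = 136.9
Trade balance = 331.2 + 136.9 = 468.1
(Excluded from the trade balance — capital account: acquisition of foreign patents and trademarks (non-produced assets) 68.8, sale of embassy land to a foreign government 48.5, debt forgiveness received from foreign official creditors 86.6; primary income: compensation paid to foreign seasonal workers 108.2, dividends received from foreign subsidiaries of resident firms 129.4, interest received on holdings of foreign bonds 571.7; financial account: purchases of foreign government bonds by domestic residents 1024.7, foreign purchases of equities on the domestic stock exchange 673.9, borrowing by resident firms from foreign banks 284.7; secondary income: pension payments received by residents from foreign governments 95.3, personal remittances received from nationals working abroad 225.8.)

468.1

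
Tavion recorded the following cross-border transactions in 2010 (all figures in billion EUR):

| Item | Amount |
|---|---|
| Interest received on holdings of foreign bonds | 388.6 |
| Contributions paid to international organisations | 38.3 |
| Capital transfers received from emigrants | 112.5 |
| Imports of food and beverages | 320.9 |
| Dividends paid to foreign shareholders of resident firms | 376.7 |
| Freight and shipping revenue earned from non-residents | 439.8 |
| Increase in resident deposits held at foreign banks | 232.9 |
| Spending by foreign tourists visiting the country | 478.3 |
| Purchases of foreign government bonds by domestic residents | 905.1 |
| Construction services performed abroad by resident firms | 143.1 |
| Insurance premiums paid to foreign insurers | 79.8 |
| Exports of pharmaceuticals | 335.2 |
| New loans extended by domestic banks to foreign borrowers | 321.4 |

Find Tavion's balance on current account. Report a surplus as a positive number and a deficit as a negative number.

969.3

Goods: -320.9 + 335.2 = 14.3
Services: -79.8 + 143.1 + 439.8 + 478.3 = 981.4
Primary income: -376.7 + 388.6 = 11.9
Secondary income: -38.3
Current account = 14.3 + 981.4 + 11.9 + (-38.3) = 969.3
(Excluded from the current account — capital account: capital transfers received from emigrants 112.5; financial account: increase in resident deposits held at foreign banks 232.9, purchases of foreign government bonds by domestic residents 905.1, new loans extended by domestic banks to foreign borrowers 321.4.)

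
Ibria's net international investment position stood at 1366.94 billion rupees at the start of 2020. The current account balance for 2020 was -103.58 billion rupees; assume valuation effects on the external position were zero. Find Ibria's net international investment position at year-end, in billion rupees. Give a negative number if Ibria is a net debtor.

With no valuation effects, change in NIIP = current account = -103.58
End-of-year NIIP = 1366.94 + (-103.58) = 1263.36

1263.36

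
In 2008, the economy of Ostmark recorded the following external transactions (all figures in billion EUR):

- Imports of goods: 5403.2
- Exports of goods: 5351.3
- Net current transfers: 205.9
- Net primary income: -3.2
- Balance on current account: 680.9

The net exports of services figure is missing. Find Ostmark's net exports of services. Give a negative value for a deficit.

530.1

Current account = goods balance + services balance + net primary income + net secondary income
Sum of the known components = 150.8
Net exports of services = CA - (known components) = 680.9 - 150.8 = 530.1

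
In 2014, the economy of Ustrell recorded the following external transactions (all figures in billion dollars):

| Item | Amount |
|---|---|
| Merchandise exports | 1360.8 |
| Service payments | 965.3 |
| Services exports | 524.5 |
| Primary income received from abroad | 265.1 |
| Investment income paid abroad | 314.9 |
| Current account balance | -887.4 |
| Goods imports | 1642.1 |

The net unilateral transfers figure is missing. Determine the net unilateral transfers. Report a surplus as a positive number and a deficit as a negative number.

-115.5

Current account = goods balance + services balance + net primary income + net secondary income
Sum of the known components = -771.9
Net unilateral transfers = CA - (known components) = -887.4 - (-771.9) = -115.5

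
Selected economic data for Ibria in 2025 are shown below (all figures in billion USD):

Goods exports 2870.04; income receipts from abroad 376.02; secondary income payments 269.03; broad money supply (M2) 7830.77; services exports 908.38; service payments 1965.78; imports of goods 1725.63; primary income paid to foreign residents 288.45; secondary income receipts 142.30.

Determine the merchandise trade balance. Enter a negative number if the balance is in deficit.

Goods balance = 2870.04 - 1725.63 = 1144.41

1144.41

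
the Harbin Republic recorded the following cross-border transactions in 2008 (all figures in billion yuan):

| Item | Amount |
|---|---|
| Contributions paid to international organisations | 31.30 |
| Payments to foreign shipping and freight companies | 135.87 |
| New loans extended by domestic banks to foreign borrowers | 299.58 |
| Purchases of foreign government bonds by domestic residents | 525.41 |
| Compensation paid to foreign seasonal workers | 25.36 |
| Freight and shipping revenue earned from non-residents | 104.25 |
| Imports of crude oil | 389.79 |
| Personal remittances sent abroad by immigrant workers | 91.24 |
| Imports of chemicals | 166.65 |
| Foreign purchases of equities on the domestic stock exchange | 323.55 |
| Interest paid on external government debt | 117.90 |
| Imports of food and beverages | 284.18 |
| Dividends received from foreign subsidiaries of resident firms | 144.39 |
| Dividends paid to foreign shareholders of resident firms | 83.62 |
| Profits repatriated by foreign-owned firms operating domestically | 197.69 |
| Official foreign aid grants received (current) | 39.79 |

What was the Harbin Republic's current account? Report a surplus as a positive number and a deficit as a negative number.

Goods: -166.65 - 284.18 - 389.79 = -840.62
Services: -135.87 + 104.25 = -31.62
Primary income: 144.39 - 83.62 - 197.69 - 117.90 - 25.36 = -280.18
Secondary income: -91.24 - 31.30 + 39.79 = -82.75
Current account = (-840.62) + (-31.62) + (-280.18) + (-82.75) = -1235.17
(Excluded from the current account — financial account: new loans extended by domestic banks to foreign borrowers 299.58, purchases of foreign government bonds by domestic residents 525.41, foreign purchases of equities on the domestic stock exchange 323.55.)

-1235.17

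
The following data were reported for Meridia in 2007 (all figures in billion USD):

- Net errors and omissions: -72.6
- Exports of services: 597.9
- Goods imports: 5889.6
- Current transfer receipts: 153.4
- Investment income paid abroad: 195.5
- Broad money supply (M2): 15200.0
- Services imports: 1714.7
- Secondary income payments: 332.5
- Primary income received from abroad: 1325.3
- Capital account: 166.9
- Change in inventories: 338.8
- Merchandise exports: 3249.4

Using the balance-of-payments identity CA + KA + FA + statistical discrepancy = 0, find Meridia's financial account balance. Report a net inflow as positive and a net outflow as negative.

2712.0

Goods balance = 3249.4 - 5889.6 = -2640.2
Services balance = 597.9 - 1714.7 = -1116.8
Trade balance (goods + services) = -2640.2 + (-1116.8) = -3757.0
Net primary income = 1325.3 - 195.5 = 1129.8
Net secondary income = 153.4 - 332.5 = -179.1
Current account = -3757.0 + 1129.8 + (-179.1) = -2806.3
Financial account = -(-2806.3 + 166.9 + (-72.6)) = 2712.0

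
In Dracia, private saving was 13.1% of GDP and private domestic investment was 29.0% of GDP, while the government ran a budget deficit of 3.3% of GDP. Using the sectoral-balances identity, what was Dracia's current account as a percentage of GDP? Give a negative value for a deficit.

-19.2

By the sectoral-balances identity, CA = (S_private - I) + (T - G).
Private balance = 13.1 - 29.0 = -15.9
Government balance (T - G) = -3.3
CA = -15.9 + (-3.3) = -19.2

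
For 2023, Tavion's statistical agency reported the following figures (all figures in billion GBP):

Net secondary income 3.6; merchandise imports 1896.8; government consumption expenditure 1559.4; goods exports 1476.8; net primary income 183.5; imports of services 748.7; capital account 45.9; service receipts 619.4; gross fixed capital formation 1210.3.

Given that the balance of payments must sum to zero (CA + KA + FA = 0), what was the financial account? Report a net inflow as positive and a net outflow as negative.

Goods balance = 1476.8 - 1896.8 = -420.0
Services balance = 619.4 - 748.7 = -129.3
Trade balance (goods + services) = -420.0 + (-129.3) = -549.3
Net primary income = 183.5
Net secondary income = 3.6
Current account = -549.3 + 183.5 + 3.6 = -362.2
Financial account = -(-362.2 + 45.9) = 316.3

316.3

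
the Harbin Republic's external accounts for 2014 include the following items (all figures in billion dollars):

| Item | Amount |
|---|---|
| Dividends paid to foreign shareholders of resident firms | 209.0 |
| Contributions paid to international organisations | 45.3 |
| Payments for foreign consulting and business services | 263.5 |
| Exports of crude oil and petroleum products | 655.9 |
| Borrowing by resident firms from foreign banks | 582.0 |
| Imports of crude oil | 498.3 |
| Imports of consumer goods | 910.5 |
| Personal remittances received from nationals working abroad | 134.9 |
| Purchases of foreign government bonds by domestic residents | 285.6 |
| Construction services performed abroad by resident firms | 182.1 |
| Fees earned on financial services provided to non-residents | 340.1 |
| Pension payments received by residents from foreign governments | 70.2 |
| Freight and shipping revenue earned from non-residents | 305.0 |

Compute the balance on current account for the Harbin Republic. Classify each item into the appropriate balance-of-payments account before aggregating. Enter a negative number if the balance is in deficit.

-238.4

Goods: 655.9 - 498.3 - 910.5 = -752.9
Services: 340.1 + 305.0 + 182.1 - 263.5 = 563.7
Primary income: -209.0
Secondary income: 70.2 + 134.9 - 45.3 = 159.8
Current account = (-752.9) + 563.7 + (-209.0) + 159.8 = -238.4
(Excluded from the current account — financial account: borrowing by resident firms from foreign banks 582.0, purchases of foreign government bonds by domestic residents 285.6.)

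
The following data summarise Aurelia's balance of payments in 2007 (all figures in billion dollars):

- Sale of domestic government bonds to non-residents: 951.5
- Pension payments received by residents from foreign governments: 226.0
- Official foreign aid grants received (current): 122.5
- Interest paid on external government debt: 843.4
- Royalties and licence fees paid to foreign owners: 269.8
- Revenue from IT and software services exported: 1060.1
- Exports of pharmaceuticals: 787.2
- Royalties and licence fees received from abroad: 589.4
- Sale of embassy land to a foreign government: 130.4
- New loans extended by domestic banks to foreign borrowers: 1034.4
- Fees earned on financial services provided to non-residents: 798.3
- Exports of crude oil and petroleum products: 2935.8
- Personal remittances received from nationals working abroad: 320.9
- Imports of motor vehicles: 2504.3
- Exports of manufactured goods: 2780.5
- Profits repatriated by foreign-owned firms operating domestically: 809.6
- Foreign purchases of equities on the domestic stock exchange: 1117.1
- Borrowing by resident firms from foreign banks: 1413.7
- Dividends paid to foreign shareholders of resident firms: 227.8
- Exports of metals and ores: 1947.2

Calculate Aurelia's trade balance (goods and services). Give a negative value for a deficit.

8124.4

Goods: 2780.5 + 787.2 - 2504.3 + 1947.2 + 2935.8 = 5946.4
Services: -269.8 + 798.3 + 1060.1 + 589.4 = 2178.0
Trade balance = 5946.4 + 2178.0 = 8124.4
(Excluded from the trade balance — financial account: sale of domestic government bonds to non-residents 951.5, new loans extended by domestic banks to foreign borrowers 1034.4, foreign purchases of equities on the domestic stock exchange 1117.1, borrowing by resident firms from foreign banks 1413.7; secondary income: pension payments received by residents from foreign governments 226.0, official foreign aid grants received (current) 122.5, personal remittances received from nationals working abroad 320.9; primary income: interest paid on external government debt 843.4, profits repatriated by foreign-owned firms operating domestically 809.6, dividends paid to foreign shareholders of resident firms 227.8; capital account: sale of embassy land to a foreign government 130.4.)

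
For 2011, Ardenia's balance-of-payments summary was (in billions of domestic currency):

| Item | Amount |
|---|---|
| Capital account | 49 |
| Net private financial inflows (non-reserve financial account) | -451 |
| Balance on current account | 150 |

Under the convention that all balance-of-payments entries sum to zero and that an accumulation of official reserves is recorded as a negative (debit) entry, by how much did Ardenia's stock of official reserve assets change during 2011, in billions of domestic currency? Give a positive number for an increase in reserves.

-252

Official reserve transactions balance = -(150 + 49 + (-451)) = 252
An accumulation of reserves is recorded as a debit (negative entry), so the change in the stock of reserves is the negative of that balance.
Change in official reserves = -(252) = -252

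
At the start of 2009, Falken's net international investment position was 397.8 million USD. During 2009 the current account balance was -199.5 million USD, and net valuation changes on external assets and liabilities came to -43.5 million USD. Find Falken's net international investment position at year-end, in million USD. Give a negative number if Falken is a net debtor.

Change in NIIP = current account + net valuation change = -199.5 + (-43.5) = -243.0
End-of-year NIIP = 397.8 + (-243.0) = 154.8

154.8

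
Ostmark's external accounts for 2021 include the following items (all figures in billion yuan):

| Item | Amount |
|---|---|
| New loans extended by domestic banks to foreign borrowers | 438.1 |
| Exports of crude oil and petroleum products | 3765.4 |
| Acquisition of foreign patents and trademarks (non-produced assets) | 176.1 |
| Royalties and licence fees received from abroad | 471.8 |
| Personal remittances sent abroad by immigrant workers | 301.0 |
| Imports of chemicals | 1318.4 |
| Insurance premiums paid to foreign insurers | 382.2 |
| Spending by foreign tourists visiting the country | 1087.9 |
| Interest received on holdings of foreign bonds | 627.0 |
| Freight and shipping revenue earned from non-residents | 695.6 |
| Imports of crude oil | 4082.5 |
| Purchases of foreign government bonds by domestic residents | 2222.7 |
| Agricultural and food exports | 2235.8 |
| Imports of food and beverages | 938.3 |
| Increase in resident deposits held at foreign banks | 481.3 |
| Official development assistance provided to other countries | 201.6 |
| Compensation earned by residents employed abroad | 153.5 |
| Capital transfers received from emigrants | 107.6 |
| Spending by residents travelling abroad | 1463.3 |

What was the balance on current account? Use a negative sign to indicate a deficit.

Goods: 3765.4 - 4082.5 + 2235.8 - 938.3 - 1318.4 = -338.0
Services: 1087.9 - 382.2 - 1463.3 + 695.6 + 471.8 = 409.8
Primary income: 627.0 + 153.5 = 780.5
Secondary income: -301.0 - 201.6 = -502.6
Current account = (-338.0) + 409.8 + 780.5 + (-502.6) = 349.7
(Excluded from the current account — financial account: new loans extended by domestic banks to foreign borrowers 438.1, purchases of foreign government bonds by domestic residents 2222.7, increase in resident deposits held at foreign banks 481.3; capital account: acquisition of foreign patents and trademarks (non-produced assets) 176.1, capital transfers received from emigrants 107.6.)

349.7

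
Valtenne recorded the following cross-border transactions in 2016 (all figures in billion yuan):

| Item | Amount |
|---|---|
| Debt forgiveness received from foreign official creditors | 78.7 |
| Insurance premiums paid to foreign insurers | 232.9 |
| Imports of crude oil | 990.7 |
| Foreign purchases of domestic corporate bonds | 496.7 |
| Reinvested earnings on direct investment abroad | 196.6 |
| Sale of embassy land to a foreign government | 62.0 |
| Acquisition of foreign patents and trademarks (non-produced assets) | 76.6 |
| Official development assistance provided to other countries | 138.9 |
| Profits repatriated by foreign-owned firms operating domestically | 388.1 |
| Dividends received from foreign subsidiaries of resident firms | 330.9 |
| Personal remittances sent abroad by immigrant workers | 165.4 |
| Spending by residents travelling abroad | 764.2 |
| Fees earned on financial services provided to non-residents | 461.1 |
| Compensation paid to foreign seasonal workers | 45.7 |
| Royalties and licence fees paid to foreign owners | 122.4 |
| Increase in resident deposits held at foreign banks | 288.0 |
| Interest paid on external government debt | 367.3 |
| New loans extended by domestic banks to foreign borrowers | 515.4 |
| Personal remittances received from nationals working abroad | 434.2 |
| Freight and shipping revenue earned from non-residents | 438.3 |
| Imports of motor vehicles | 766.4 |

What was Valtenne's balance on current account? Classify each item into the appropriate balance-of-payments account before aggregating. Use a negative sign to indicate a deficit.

Goods: -990.7 - 766.4 = -1757.1
Services: 438.3 - 764.2 - 122.4 + 461.1 - 232.9 = -220.1
Primary income: -45.7 + 196.6 + 330.9 - 388.1 - 367.3 = -273.6
Secondary income: -138.9 - 165.4 + 434.2 = 129.9
Current account = (-1757.1) + (-220.1) + (-273.6) + 129.9 = -2120.9
(Excluded from the current account — capital account: debt forgiveness received from foreign official creditors 78.7, sale of embassy land to a foreign government 62.0, acquisition of foreign patents and trademarks (non-produced assets) 76.6; financial account: foreign purchases of domestic corporate bonds 496.7, increase in resident deposits held at foreign banks 288.0, new loans extended by domestic banks to foreign borrowers 515.4.)

-2120.9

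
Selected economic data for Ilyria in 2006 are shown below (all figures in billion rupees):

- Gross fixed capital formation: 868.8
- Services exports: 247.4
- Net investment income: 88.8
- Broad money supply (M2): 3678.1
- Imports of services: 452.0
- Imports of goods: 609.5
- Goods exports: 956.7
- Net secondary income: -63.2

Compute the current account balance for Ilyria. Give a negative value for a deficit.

168.2

Goods balance = 956.7 - 609.5 = 347.2
Services balance = 247.4 - 452.0 = -204.6
Trade balance (goods + services) = 347.2 + (-204.6) = 142.6
Net primary income = 88.8
Net secondary income = -63.2
Current account = 142.6 + 88.8 + (-63.2) = 168.2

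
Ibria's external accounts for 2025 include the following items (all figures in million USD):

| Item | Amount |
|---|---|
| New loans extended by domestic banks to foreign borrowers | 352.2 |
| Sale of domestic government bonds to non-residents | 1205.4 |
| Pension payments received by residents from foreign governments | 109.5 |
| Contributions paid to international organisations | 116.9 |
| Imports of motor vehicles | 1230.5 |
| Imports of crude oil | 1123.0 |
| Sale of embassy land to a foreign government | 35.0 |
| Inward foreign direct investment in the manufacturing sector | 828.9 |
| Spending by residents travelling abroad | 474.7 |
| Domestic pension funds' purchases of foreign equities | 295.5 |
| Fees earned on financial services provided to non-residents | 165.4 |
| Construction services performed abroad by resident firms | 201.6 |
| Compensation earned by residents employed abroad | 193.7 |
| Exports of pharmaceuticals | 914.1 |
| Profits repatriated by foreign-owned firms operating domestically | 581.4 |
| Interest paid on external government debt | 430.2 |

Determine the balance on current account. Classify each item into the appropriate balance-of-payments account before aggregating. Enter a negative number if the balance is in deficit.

-2372.4

Goods: -1123.0 + 914.1 - 1230.5 = -1439.4
Services: -474.7 + 201.6 + 165.4 = -107.7
Primary income: -430.2 + 193.7 - 581.4 = -817.9
Secondary income: -116.9 + 109.5 = -7.4
Current account = (-1439.4) + (-107.7) + (-817.9) + (-7.4) = -2372.4
(Excluded from the current account — financial account: new loans extended by domestic banks to foreign borrowers 352.2, sale of domestic government bonds to non-residents 1205.4, inward foreign direct investment in the manufacturing sector 828.9, domestic pension funds' purchases of foreign equities 295.5; capital account: sale of embassy land to a foreign government 35.0.)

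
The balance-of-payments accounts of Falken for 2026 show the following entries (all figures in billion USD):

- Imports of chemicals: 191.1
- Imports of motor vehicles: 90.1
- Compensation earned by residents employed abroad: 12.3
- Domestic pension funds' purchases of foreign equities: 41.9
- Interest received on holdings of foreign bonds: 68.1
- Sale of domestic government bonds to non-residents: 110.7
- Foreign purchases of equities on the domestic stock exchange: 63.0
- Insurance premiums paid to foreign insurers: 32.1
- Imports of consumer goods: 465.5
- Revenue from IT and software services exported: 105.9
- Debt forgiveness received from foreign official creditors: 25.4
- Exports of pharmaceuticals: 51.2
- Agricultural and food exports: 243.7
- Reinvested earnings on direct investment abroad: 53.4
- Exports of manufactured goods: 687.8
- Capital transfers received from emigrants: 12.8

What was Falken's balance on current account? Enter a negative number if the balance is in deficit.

Goods: 687.8 + 51.2 - 465.5 - 90.1 + 243.7 - 191.1 = 236.0
Services: 105.9 - 32.1 = 73.8
Primary income: 53.4 + 68.1 + 12.3 = 133.8
Current account = 236.0 + 73.8 + 133.8 = 443.6
(Excluded from the current account — financial account: domestic pension funds' purchases of foreign equities 41.9, sale of domestic government bonds to non-residents 110.7, foreign purchases of equities on the domestic stock exchange 63.0; capital account: debt forgiveness received from foreign official creditors 25.4, capital transfers received from emigrants 12.8.)

443.6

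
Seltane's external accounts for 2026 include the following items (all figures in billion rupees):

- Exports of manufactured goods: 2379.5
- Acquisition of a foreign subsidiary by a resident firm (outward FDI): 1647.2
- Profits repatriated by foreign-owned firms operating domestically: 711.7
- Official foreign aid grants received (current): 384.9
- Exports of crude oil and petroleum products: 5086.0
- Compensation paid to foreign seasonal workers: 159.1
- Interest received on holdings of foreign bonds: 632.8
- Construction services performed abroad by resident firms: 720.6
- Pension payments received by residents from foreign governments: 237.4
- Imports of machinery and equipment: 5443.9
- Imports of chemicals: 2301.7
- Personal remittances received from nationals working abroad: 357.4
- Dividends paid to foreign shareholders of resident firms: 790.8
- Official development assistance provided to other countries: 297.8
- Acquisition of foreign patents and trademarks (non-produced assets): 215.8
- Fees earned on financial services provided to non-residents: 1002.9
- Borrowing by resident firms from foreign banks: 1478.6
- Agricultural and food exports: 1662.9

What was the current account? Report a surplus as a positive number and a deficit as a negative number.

2759.4

Goods: 2379.5 - 5443.9 + 5086.0 - 2301.7 + 1662.9 = 1382.8
Services: 1002.9 + 720.6 = 1723.5
Primary income: 632.8 - 790.8 - 159.1 - 711.7 = -1028.8
Secondary income: -297.8 + 384.9 + 237.4 + 357.4 = 681.9
Current account = 1382.8 + 1723.5 + (-1028.8) + 681.9 = 2759.4
(Excluded from the current account — financial account: acquisition of a foreign subsidiary by a resident firm (outward FDI) 1647.2, borrowing by resident firms from foreign banks 1478.6; capital account: acquisition of foreign patents and trademarks (non-produced assets) 215.8.)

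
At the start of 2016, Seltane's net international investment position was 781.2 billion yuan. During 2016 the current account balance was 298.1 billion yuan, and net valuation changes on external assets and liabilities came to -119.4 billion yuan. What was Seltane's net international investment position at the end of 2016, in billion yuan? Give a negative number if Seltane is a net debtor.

959.9

Change in NIIP = current account + net valuation change = 298.1 + (-119.4) = 178.7
End-of-year NIIP = 781.2 + 178.7 = 959.9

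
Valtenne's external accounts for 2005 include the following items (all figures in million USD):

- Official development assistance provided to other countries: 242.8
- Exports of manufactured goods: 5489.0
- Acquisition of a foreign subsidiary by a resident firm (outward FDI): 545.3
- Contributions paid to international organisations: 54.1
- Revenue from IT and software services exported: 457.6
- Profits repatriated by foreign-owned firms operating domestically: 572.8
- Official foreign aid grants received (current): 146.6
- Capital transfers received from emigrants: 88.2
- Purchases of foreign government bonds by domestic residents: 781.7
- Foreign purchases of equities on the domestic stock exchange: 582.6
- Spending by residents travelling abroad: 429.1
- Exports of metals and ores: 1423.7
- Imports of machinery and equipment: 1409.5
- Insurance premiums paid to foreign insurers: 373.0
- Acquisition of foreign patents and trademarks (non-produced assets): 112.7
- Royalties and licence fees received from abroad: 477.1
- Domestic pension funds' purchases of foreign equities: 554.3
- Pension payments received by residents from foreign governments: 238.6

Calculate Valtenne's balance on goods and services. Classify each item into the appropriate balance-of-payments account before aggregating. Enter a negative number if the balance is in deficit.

5635.8

Goods: 1423.7 + 5489.0 - 1409.5 = 5503.2
Services: 457.6 - 429.1 + 477.1 - 373.0 = 132.6
Trade balance = 5503.2 + 132.6 = 5635.8
(Excluded from the trade balance — secondary income: official development assistance provided to other countries 242.8, contributions paid to international organisations 54.1, official foreign aid grants received (current) 146.6, pension payments received by residents from foreign governments 238.6; financial account: acquisition of a foreign subsidiary by a resident firm (outward FDI) 545.3, purchases of foreign government bonds by domestic residents 781.7, foreign purchases of equities on the domestic stock exchange 582.6, domestic pension funds' purchases of foreign equities 554.3; primary income: profits repatriated by foreign-owned firms operating domestically 572.8; capital account: capital transfers received from emigrants 88.2, acquisition of foreign patents and trademarks (non-produced assets) 112.7.)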